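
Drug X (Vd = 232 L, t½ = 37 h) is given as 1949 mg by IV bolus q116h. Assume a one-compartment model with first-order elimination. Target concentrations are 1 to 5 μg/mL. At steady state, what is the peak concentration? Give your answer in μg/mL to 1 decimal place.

k = ln2/t½ = ln2/37 ≈ 0.018734 h⁻¹; fraction remaining f = e^(−kτ) = e^(−0.018734×116) ≈ 0.1138.
Accumulation ratio R = 1/(1 − f) ≈ 1/0.8862 ≈ 1.1284.
Single-dose peak C₀ = D/Vd = 1949/232 ≈ 8.401 μg/mL.
Steady-state peak Cmax,ss = C₀·R ≈ 8.401 × 1.1284 ≈ 9.480 μg/mL.
Peak 9.5 μg/mL vs MTC 5 μg/mL: exceeds toxic threshold.

9.5 μg/mL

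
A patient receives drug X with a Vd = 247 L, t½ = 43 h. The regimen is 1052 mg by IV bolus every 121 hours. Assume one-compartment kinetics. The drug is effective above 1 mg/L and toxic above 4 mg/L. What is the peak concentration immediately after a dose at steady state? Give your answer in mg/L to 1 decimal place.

Over one 121-h interval, 121/43 ≈ 2.814 half-lives elapse, leaving f ≈ 0.1422 of each dose.
Accumulation ratio R = 1/(1 − f) ≈ 1/0.8578 ≈ 1.1658.
Single-dose peak C₀ = D/Vd = 1052/247 ≈ 4.259 mg/L.
Steady-state peak Cmax,ss = C₀·R ≈ 4.259 × 1.1658 ≈ 4.965 mg/L.
Peak 5.0 mg/L vs MTC 4 mg/L: exceeds toxic threshold.

5.0 mg/L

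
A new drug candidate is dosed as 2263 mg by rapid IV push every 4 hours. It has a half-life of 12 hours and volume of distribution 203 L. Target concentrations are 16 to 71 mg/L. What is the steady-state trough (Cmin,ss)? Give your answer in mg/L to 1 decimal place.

τ/t½ = 4/12 ≈ 0.33333, so fraction remaining f = (1/2)^(4/12) ≈ 0.7937.
Accumulation ratio R = 1/(1 − f) ≈ 1/0.2063 ≈ 4.8473.
Each bolus raises the concentration by D/Vd = 2263/203 ≈ 11.148 mg/L.
Cmax,ss = C₀/(1 − f) ≈ 11.148/0.2063 ≈ 54.038 mg/L.
One interval later, Cmin,ss = Cmax,ss·e^(−kτ) ≈ 54.038 × 0.7937 ≈ 42.890 mg/L.
Trough 42.9 mg/L vs MEC 16 mg/L: adequate.

42.9 mg/L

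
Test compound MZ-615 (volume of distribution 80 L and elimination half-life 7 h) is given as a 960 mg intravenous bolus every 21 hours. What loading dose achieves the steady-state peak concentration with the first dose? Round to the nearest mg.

1097 mg

f = (1/2)^(21/7) ≈ 0.125000; accumulation ratio R = 1/(1−f) ≈ 1.14286.
Loading dose to hit Cmax,ss on first dose: D_load = D_maint·R ≈ 960 × 1.14286 ≈ 1097.15 mg.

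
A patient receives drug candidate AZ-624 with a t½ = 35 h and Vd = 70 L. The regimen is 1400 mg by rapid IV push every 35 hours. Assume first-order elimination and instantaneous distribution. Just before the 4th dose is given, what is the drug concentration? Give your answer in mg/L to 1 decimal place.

f = (1/2)^(τ/t½) = (1/2)^(35/35) ≈ 0.5000.
C₀ = D/Vd = 1400/70 ≈ 20.000 mg/L.
Before the 4th dose, 3 doses have been given. Superposition: Cmin = C₀·(f + f² + … + f^3).
≈ 20.000 × (0.5000 + 0.2500 + 0.1250) ≈ 20.000 × 0.8750 ≈ 17.500 mg/L.

17.5 mg/L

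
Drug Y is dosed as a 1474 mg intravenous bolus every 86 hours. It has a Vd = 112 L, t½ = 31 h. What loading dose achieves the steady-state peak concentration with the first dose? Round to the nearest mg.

f = (1/2)^(86/31) ≈ 0.146179; accumulation ratio R = 1/(1−f) ≈ 1.17121.
Loading dose to hit Cmax,ss on first dose: D_load = D_maint·R ≈ 1474 × 1.17121 ≈ 1726.36 mg.

1726 mg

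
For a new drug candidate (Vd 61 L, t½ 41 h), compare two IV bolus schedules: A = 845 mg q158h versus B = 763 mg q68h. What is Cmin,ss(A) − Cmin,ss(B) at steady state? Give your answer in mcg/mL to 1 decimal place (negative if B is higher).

-4.8 mcg/mL

Regimen A: f = (1/2)^(158/41) ≈ 0.0692; Cmin,ss = (845/61)·f/(1−f) ≈ 1.030 mcg/mL.
Regimen B: f = (1/2)^(68/41) ≈ 0.3168; Cmin,ss = (763/61)·f/(1−f) ≈ 5.800 mcg/mL.
Difference ≈ 1.030 − 5.800 ≈ -4.770 mcg/mL.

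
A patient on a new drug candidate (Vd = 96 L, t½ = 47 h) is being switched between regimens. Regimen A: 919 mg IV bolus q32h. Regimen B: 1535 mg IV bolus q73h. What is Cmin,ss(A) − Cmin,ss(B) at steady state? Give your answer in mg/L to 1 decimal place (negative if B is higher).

7.6 mg/L

Regimen A: f = (1/2)^(32/47) ≈ 0.6238; Cmin,ss = (919/96)·f/(1−f) ≈ 15.873 mg/L.
Regimen B: f = (1/2)^(73/47) ≈ 0.3408; Cmin,ss = (1535/96)·f/(1−f) ≈ 8.266 mg/L.
Difference ≈ 15.873 − 8.266 ≈ 7.607 mg/L.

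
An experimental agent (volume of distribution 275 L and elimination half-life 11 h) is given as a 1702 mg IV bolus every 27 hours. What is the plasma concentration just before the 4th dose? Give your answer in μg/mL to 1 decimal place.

f = (1/2)^(τ/t½) = (1/2)^(27/11) ≈ 0.1824.
C₀ = D/Vd = 1702/275 ≈ 6.189 μg/mL.
Before the 4th dose, 3 doses have been given. Superposition: Cmin = C₀·(f + f² + … + f^3).
≈ 6.189 × (0.1824 + 0.0333 + 0.0061) ≈ 6.189 × 0.2218 ≈ 1.373 μg/mL.

1.4 μg/mL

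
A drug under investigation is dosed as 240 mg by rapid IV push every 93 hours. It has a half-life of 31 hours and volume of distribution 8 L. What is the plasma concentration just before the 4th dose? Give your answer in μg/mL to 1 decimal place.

4.3 μg/mL

f = (1/2)^(τ/t½) = (1/2)^(93/31) ≈ 0.1250.
C₀ = D/Vd = 240/8 ≈ 30.000 μg/mL.
Before the 4th dose, 3 doses have been given. Superposition: Cmin = C₀·(f + f² + … + f^3).
≈ 30.000 × (0.1250 + 0.0156 + 0.0020) ≈ 30.000 × 0.1426 ≈ 4.278 μg/mL.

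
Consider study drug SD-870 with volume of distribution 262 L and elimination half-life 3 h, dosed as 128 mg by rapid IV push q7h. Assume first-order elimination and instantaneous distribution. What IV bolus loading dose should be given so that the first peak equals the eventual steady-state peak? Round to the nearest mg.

160 mg

f = (1/2)^(7/3) ≈ 0.198425; accumulation ratio R = 1/(1−f) ≈ 1.24754.
Loading dose to hit Cmax,ss on first dose: D_load = D_maint·R ≈ 128 × 1.24754 ≈ 159.69 mg.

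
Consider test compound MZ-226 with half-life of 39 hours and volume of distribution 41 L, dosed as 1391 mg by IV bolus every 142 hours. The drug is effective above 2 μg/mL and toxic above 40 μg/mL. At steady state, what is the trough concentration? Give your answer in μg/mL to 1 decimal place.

τ/t½ = 142/39 ≈ 3.641, so fraction remaining f = (1/2)^(142/39) ≈ 0.0802.
Each bolus raises the concentration by D/Vd = 1391/41 ≈ 33.927 μg/mL.
Steady-state trough Cmin,ss = C₀·f/(1−f) ≈ 33.927 × 0.0802/0.9198 ≈ 2.958 μg/mL.
Trough 3.0 μg/mL vs MEC 2 μg/mL: adequate.

3.0 μg/mL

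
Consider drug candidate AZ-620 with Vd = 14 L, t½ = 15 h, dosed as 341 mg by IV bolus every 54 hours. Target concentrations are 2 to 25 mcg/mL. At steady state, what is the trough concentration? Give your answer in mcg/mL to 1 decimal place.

2.2 mcg/mL

k = ln2/t½ = ln2/15 ≈ 0.046210 h⁻¹; fraction remaining f = e^(−kτ) = e^(−0.046210×54) ≈ 0.0825.
At steady state, accumulation factor R = 1/(1 − e^(−kτ)) ≈ 1.0899.
Single-dose peak C₀ = D/Vd = 341/14 ≈ 24.357 mcg/mL.
Cmax,ss = C₀/(1 − f) ≈ 24.357/0.9175 ≈ 26.547 mcg/mL.
One interval later, Cmin,ss = Cmax,ss·e^(−kτ) ≈ 26.547 × 0.0825 ≈ 2.190 mcg/mL.
Trough 2.2 mcg/mL vs MEC 2 mcg/mL: adequate.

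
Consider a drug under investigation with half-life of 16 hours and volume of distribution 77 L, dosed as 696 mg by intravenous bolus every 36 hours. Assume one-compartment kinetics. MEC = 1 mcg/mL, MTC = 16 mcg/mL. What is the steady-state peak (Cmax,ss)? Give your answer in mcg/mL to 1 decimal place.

Over one 36-h interval, 36/16 ≈ 2.25 half-lives elapse, leaving f ≈ 0.2102 of each dose.
At steady state, accumulation factor R = 1/(1 − e^(−kτ)) ≈ 1.2661.
Single-dose peak C₀ = D/Vd = 696/77 ≈ 9.039 mcg/mL.
Steady-state peak Cmax,ss = C₀·R ≈ 9.039 × 1.2661 ≈ 11.444 mcg/mL.
Peak 11.4 mcg/mL vs MTC 16 mcg/mL: below toxic threshold.

11.4 mcg/mL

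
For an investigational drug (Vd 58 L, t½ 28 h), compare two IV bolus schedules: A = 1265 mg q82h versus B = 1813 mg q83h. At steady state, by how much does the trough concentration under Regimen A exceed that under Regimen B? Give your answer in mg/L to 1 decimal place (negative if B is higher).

-1.3 mg/L

Regimen A: f = (1/2)^(82/28) ≈ 0.1313; Cmin,ss = (1265/58)·f/(1−f) ≈ 3.297 mg/L.
Regimen B: f = (1/2)^(83/28) ≈ 0.1281; Cmin,ss = (1813/58)·f/(1−f) ≈ 4.593 mg/L.
Difference ≈ 3.297 − 4.593 ≈ -1.296 mg/L.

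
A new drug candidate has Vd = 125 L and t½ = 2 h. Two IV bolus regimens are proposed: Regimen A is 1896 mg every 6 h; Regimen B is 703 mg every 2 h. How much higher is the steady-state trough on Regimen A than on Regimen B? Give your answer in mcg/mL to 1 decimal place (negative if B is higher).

Regimen A: f = (1/2)^(6/2) ≈ 0.1250; Cmin,ss = (1896/125)·f/(1−f) ≈ 2.167 mcg/mL.
Regimen B: f = (1/2)^(2/2) ≈ 0.5000; Cmin,ss = (703/125)·f/(1−f) ≈ 5.624 mcg/mL.
Difference ≈ 2.167 − 5.624 ≈ -3.457 mcg/mL.

-3.5 mcg/mL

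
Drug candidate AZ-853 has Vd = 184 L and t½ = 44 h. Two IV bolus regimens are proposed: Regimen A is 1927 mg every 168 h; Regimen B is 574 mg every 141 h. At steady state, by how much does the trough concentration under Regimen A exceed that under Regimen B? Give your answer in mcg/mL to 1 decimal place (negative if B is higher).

0.4 mcg/mL

Regimen A: f = (1/2)^(168/44) ≈ 0.0709; Cmin,ss = (1927/184)·f/(1−f) ≈ 0.799 mcg/mL.
Regimen B: f = (1/2)^(141/44) ≈ 0.1085; Cmin,ss = (574/184)·f/(1−f) ≈ 0.380 mcg/mL.
Difference ≈ 0.799 − 0.380 ≈ 0.419 mcg/mL.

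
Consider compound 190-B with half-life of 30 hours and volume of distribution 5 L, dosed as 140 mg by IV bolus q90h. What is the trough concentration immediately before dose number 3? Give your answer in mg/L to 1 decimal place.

3.9 mg/L

f = (1/2)^(τ/t½) = (1/2)^(90/30) ≈ 0.1250.
C₀ = D/Vd = 140/5 ≈ 28.000 mg/L.
Before the 3rd dose, 2 doses have been given. Superposition: Cmin = C₀·(f + f²).
≈ 28.000 × (0.1250 + 0.0156) ≈ 28.000 × 0.1406 ≈ 3.937 mg/L.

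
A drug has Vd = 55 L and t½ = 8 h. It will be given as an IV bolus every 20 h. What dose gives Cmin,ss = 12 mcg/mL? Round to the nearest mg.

τ/t½ = 20/8 ≈ 2.5, so f = (1/2)^(20/8) ≈ 0.176777.
Cmin,ss = (D/Vd)·f/(1−f), so D = Cmin,ss·Vd·(1−f)/f.
D = 12 × 55 × (1−f)/f ≈ 12 × 55 × 4.65684 ≈ 3073.51 mg.

3074 mg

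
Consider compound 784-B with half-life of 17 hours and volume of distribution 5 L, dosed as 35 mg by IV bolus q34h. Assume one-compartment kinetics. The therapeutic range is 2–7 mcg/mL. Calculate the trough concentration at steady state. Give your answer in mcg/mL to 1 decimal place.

τ = 34 h = 2 half-lives, so f = (1/2)^2 = 0.25.
At steady state, R = 1/(1 − 0.25) = 4/3.
Single-dose peak C₀ = D/Vd = 35/5 = 7 mcg/mL.
Steady-state peak Cmax,ss = C₀·R = 7 × 4/3 ≈ 9.333 mcg/mL.
Steady-state trough Cmin,ss = Cmax,ss·f ≈ 9.333 × 0.25 ≈ 2.333 mcg/mL.
Trough 2.3 mcg/mL vs MEC 2 mcg/mL: adequate.

2.3 mcg/mL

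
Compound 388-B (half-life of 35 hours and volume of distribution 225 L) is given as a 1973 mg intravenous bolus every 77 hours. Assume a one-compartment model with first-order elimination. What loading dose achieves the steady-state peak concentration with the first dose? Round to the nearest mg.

2522 mg

f = (1/2)^(77/35) ≈ 0.217638; accumulation ratio R = 1/(1−f) ≈ 1.27818.
Loading dose to hit Cmax,ss on first dose: D_load = D_maint·R ≈ 1973 × 1.27818 ≈ 2521.85 mg.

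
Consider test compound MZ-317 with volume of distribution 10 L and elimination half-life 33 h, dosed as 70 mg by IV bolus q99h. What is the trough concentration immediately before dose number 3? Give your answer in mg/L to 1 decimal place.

1.0 mg/L

f = (1/2)^(τ/t½) = (1/2)^(99/33) ≈ 0.1250.
C₀ = D/Vd = 70/10 ≈ 7.000 mg/L.
Before the 3rd dose, 2 doses have been given. Superposition: Cmin = C₀·(f + f²).
≈ 7.000 × (0.1250 + 0.0156) ≈ 7.000 × 0.1406 ≈ 0.984 mg/L.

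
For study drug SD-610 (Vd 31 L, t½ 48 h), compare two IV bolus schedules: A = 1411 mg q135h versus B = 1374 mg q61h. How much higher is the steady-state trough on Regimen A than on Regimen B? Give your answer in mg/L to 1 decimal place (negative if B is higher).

Regimen A: f = (1/2)^(135/48) ≈ 0.1423; Cmin,ss = (1411/31)·f/(1−f) ≈ 7.552 mg/L.
Regimen B: f = (1/2)^(61/48) ≈ 0.4144; Cmin,ss = (1374/31)·f/(1−f) ≈ 31.365 mg/L.
Difference ≈ 7.552 − 31.365 ≈ -23.813 mg/L.

-23.8 mg/L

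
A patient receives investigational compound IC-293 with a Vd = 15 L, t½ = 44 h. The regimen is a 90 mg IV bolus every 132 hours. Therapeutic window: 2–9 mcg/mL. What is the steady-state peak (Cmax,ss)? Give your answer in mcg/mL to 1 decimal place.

6.9 mcg/mL

τ = 132 h = 3 half-lives, so f = (1/2)^3 = 0.125.
At steady state, R = 1/(1 − 0.125) = 8/7.
Single-dose peak C₀ = D/Vd = 90/15 = 6 mcg/mL.
Steady-state peak Cmax,ss = C₀·R = 6 × 8/7 ≈ 6.857 mcg/mL.
Peak 6.9 mcg/mL vs MTC 9 mcg/mL: below toxic threshold.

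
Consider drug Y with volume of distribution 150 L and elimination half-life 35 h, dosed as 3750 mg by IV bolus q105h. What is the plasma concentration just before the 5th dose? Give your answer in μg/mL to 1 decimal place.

f = (1/2)^(τ/t½) = (1/2)^(105/35) ≈ 0.1250.
C₀ = D/Vd = 3750/150 ≈ 25.000 μg/mL.
Before the 5th dose, 4 doses have been given. Superposition: Cmin = C₀·(f + f² + … + f^4).
≈ 25.000 × (0.1250 + 0.0156 + 0.0020 + 0.0002) ≈ 25.000 × 0.1428 ≈ 3.570 μg/mL.

3.6 μg/mL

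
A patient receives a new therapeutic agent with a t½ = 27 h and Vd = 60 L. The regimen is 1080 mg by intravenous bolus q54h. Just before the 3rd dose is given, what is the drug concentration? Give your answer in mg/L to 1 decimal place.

5.6 mg/L

f = (1/2)^(τ/t½) = (1/2)^(54/27) ≈ 0.2500.
C₀ = D/Vd = 1080/60 ≈ 18.000 mg/L.
Before the 3rd dose, 2 doses have been given. Superposition: Cmin = C₀·(f + f²).
≈ 18.000 × (0.2500 + 0.0625) ≈ 18.000 × 0.3125 ≈ 5.625 mg/L.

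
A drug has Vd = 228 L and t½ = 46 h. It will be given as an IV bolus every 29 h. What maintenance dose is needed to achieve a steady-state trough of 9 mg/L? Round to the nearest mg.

1125 mg

τ/t½ = 29/46 ≈ 0.63043, so f = (1/2)^(29/46) ≈ 0.645982.
Cmin,ss = (D/Vd)·f/(1−f), so D = Cmin,ss·Vd·(1−f)/f.
D = 9 × 228 × (1−f)/f ≈ 9 × 228 × 0.54803 ≈ 1124.56 mg.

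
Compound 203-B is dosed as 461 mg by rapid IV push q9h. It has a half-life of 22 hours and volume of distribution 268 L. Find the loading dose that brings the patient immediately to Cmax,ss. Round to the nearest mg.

1867 mg

f = (1/2)^(9/22) ≈ 0.753098; accumulation ratio R = 1/(1−f) ≈ 4.05019.
Loading dose to hit Cmax,ss on first dose: D_load = D_maint·R ≈ 461 × 4.05019 ≈ 1867.14 mg.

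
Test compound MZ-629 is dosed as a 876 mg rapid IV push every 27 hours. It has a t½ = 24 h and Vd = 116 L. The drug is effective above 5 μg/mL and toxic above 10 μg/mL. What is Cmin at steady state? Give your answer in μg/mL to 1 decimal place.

6.4 μg/mL

Over one 27-h interval, 27/24 ≈ 1.125 half-lives elapse, leaving f ≈ 0.4585 of each dose.
Accumulation ratio R = 1/(1 − f) ≈ 1/0.5415 ≈ 1.8467.
Each bolus raises the concentration by D/Vd = 876/116 ≈ 7.552 μg/mL.
Cmax,ss = C₀/(1 − f) ≈ 7.552/0.5415 ≈ 13.946 μg/mL.
One interval later, Cmin,ss = Cmax,ss·e^(−kτ) ≈ 13.946 × 0.4585 ≈ 6.394 μg/mL.
Trough 6.4 μg/mL vs MEC 5 μg/mL: adequate.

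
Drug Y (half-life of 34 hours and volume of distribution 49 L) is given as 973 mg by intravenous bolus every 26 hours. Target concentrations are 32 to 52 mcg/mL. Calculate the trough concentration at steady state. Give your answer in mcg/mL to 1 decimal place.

28.4 mcg/mL

Over one 26-h interval, 26/34 ≈ 0.76471 half-lives elapse, leaving f ≈ 0.5886 of each dose.
Single-dose peak C₀ = D/Vd = 973/49 ≈ 19.857 mcg/mL.
Steady-state trough Cmin,ss = C₀·f/(1−f) ≈ 19.857 × 0.5886/0.4114 ≈ 28.410 mcg/mL.
Trough 28.4 mcg/mL vs MEC 32 mcg/mL: subtherapeutic.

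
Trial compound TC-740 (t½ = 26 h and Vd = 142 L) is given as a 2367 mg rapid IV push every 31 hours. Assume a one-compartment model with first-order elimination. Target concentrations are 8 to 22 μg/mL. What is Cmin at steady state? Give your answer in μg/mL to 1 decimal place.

13.0 μg/mL

Over one 31-h interval, 31/26 ≈ 1.1923 half-lives elapse, leaving f ≈ 0.4376 of each dose.
Single-dose peak C₀ = D/Vd = 2367/142 ≈ 16.669 μg/mL.
Steady-state trough Cmin,ss = C₀·f/(1−f) ≈ 16.669 × 0.4376/0.5624 ≈ 12.970 μg/mL.
Trough 13.0 μg/mL vs MEC 8 μg/mL: adequate.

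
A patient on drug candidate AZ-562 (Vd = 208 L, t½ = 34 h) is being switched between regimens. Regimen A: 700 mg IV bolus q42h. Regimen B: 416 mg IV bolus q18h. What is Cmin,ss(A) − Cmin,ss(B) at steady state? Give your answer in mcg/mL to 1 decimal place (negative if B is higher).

-2.0 mcg/mL

Regimen A: f = (1/2)^(42/34) ≈ 0.4248; Cmin,ss = (700/208)·f/(1−f) ≈ 2.485 mcg/mL.
Regimen B: f = (1/2)^(18/34) ≈ 0.6928; Cmin,ss = (416/208)·f/(1−f) ≈ 4.510 mcg/mL.
Difference ≈ 2.485 − 4.510 ≈ -2.025 mcg/mL.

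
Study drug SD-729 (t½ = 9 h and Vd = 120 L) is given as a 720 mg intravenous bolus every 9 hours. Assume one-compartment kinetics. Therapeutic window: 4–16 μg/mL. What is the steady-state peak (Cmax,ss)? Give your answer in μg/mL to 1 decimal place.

12.0 μg/mL

The dosing interval is 1 half-life, so f = 2^(−1) = 0.5.
At steady state, R = 1/(1 − 0.5) = 2/1.
Single-dose peak C₀ = D/Vd = 720/120 = 6 μg/mL.
Steady-state peak Cmax,ss = C₀·R = 6 × 2/1 ≈ 12.000 μg/mL.
Peak 12.0 μg/mL vs MTC 16 μg/mL: below toxic threshold.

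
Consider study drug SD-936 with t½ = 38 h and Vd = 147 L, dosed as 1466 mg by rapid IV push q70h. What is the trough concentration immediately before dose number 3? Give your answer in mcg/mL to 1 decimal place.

3.6 mcg/mL

f = (1/2)^(τ/t½) = (1/2)^(70/38) ≈ 0.2789.
C₀ = D/Vd = 1466/147 ≈ 9.973 mcg/mL.
Before the 3rd dose, 2 doses have been given. Superposition: Cmin = C₀·(f + f²).
≈ 9.973 × (0.2789 + 0.0778) ≈ 9.973 × 0.3567 ≈ 3.557 mcg/mL.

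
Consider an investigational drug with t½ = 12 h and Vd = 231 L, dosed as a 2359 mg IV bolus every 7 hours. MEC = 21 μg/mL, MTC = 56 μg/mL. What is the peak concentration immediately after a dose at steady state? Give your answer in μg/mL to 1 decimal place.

Over one 7-h interval, 7/12 ≈ 0.58333 half-lives elapse, leaving f ≈ 0.6674 of each dose.
At steady state, accumulation factor R = 1/(1 − e^(−kτ)) ≈ 3.0066.
Each bolus raises the concentration by D/Vd = 2359/231 ≈ 10.212 μg/mL.
Steady-state peak Cmax,ss = C₀·R ≈ 10.212 × 3.0066 ≈ 30.703 μg/mL.
Peak 30.7 μg/mL vs MTC 56 μg/mL: below toxic threshold.

30.7 μg/mL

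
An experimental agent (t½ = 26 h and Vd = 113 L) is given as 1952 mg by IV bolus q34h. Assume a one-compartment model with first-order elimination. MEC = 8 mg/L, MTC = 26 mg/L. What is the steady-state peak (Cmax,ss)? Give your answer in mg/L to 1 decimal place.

k = ln2/t½ = ln2/26 ≈ 0.026660 h⁻¹; fraction remaining f = e^(−kτ) = e^(−0.026660×34) ≈ 0.4040.
Accumulation ratio R = 1/(1 − f) ≈ 1/0.5960 ≈ 1.6779.
Each bolus raises the concentration by D/Vd = 1952/113 ≈ 17.274 mg/L.
Steady-state peak Cmax,ss = C₀·R ≈ 17.274 × 1.6779 ≈ 28.984 mg/L.
Peak 29.0 mg/L vs MTC 26 mg/L: exceeds toxic threshold.

29.0 mg/L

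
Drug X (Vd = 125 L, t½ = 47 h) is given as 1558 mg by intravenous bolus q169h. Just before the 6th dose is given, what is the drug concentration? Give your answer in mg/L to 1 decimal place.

1.1 mg/L

f = (1/2)^(τ/t½) = (1/2)^(169/47) ≈ 0.0827.
C₀ = D/Vd = 1558/125 ≈ 12.464 mg/L.
Before the 6th dose, 5 doses have been given. Superposition: Cmin = C₀·(f + f² + … + f^5).
≈ 12.464 × (0.0827 + 0.0068 + 0.0006 + 0.0000 + 0.0000) ≈ 12.464 × 0.0901 ≈ 1.123 mg/L.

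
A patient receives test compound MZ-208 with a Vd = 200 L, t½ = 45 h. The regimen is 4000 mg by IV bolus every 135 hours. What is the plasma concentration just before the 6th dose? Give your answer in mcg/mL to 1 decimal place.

2.9 mcg/mL

f = (1/2)^(τ/t½) = (1/2)^(135/45) ≈ 0.1250.
C₀ = D/Vd = 4000/200 ≈ 20.000 mcg/mL.
Before the 6th dose, 5 doses have been given. Superposition: Cmin = C₀·(f + f² + … + f^5).
≈ 20.000 × (0.1250 + 0.0156 + 0.0020 + 0.0002 + 0.0000) ≈ 20.000 × 0.1428 ≈ 2.856 mcg/mL.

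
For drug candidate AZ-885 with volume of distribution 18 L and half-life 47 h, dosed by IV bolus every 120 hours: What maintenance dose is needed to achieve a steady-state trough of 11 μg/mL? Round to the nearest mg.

τ/t½ = 120/47 ≈ 2.5532, so f = (1/2)^(120/47) ≈ 0.170378.
Cmin,ss = (D/Vd)·f/(1−f), so D = Cmin,ss·Vd·(1−f)/f.
D = 11 × 18 × (1−f)/f ≈ 11 × 18 × 4.86930 ≈ 964.12 mg.

964 mg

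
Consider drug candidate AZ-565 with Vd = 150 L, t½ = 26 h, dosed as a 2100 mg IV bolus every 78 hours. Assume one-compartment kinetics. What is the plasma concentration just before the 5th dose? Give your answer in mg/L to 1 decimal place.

2.0 mg/L

f = (1/2)^(τ/t½) = (1/2)^(78/26) ≈ 0.1250.
C₀ = D/Vd = 2100/150 ≈ 14.000 mg/L.
Before the 5th dose, 4 doses have been given. Superposition: Cmin = C₀·(f + f² + … + f^4).
≈ 14.000 × (0.1250 + 0.0156 + 0.0020 + 0.0002) ≈ 14.000 × 0.1428 ≈ 1.999 mg/L.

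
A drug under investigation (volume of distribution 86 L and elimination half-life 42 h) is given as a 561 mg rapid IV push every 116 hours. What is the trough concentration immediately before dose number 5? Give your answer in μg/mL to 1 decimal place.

f = (1/2)^(τ/t½) = (1/2)^(116/42) ≈ 0.1474.
C₀ = D/Vd = 561/86 ≈ 6.523 μg/mL.
Before the 5th dose, 4 doses have been given. Superposition: Cmin = C₀·(f + f² + … + f^4).
≈ 6.523 × (0.1474 + 0.0217 + 0.0032 + 0.0005) ≈ 6.523 × 0.1728 ≈ 1.127 μg/mL.

1.1 μg/mL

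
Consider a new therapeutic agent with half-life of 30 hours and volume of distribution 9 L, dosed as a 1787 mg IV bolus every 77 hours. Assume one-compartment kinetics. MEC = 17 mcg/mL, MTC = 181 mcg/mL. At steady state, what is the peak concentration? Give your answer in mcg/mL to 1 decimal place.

τ/t½ = 77/30 ≈ 2.5667, so fraction remaining f = (1/2)^(77/30) ≈ 0.1688.
Accumulation ratio R = 1/(1 − f) ≈ 1/0.8312 ≈ 1.2031.
Each bolus raises the concentration by D/Vd = 1787/9 ≈ 198.556 mcg/mL.
Steady-state peak Cmax,ss = C₀·R ≈ 198.556 × 1.2031 ≈ 238.883 mcg/mL.
Peak 238.9 mcg/mL vs MTC 181 mcg/mL: exceeds toxic threshold.

238.9 mcg/mL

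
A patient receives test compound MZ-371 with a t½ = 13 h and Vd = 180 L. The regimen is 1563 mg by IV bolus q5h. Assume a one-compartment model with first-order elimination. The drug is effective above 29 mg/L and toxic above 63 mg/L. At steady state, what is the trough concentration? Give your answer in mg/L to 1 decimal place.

28.4 mg/L

τ/t½ = 5/13 ≈ 0.38462, so fraction remaining f = (1/2)^(5/13) ≈ 0.7660.
Single-dose peak C₀ = D/Vd = 1563/180 ≈ 8.683 mg/L.
Steady-state trough Cmin,ss = C₀·f/(1−f) ≈ 8.683 × 0.7660/0.2340 ≈ 28.424 mg/L.
Trough 28.4 mg/L vs MEC 29 mg/L: subtherapeutic.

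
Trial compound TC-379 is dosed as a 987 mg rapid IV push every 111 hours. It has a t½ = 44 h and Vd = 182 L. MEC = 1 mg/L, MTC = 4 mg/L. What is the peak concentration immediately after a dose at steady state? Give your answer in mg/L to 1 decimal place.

Over one 111-h interval, 111/44 ≈ 2.5227 half-lives elapse, leaving f ≈ 0.1740 of each dose.
Accumulation ratio R = 1/(1 − f) ≈ 1/0.8260 ≈ 1.2107.
Each bolus raises the concentration by D/Vd = 987/182 ≈ 5.423 mg/L.
Steady-state peak Cmax,ss = C₀·R ≈ 5.423 × 1.2107 ≈ 6.566 mg/L.
Peak 6.6 mg/L vs MTC 4 mg/L: exceeds toxic threshold.

6.6 mg/L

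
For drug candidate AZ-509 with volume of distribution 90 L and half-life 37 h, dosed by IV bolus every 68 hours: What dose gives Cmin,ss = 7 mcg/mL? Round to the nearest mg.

τ/t½ = 68/37 ≈ 1.8378, so f = (1/2)^(68/37) ≈ 0.279741.
Cmin,ss = (D/Vd)·f/(1−f), so D = Cmin,ss·Vd·(1−f)/f.
D = 7 × 90 × (1−f)/f ≈ 7 × 90 × 2.57474 ≈ 1622.09 mg.

1622 mg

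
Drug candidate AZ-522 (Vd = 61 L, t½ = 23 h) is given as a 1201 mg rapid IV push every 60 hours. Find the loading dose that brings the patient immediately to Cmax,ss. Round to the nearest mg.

1437 mg

f = (1/2)^(60/23) ≈ 0.163947; accumulation ratio R = 1/(1−f) ≈ 1.19610.
Loading dose to hit Cmax,ss on first dose: D_load = D_maint·R ≈ 1201 × 1.19610 ≈ 1436.52 mg.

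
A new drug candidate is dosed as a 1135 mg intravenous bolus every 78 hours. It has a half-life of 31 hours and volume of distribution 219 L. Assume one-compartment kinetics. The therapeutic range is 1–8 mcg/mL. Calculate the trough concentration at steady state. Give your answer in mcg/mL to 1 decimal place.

1.1 mcg/mL

Over one 78-h interval, 78/31 ≈ 2.5161 half-lives elapse, leaving f ≈ 0.1748 of each dose.
Accumulation ratio R = 1/(1 − f) ≈ 1/0.8252 ≈ 1.2118.
Single-dose peak C₀ = D/Vd = 1135/219 ≈ 5.183 mcg/mL.
Cmax,ss = C₀/(1 − f) ≈ 5.183/0.8252 ≈ 6.281 mcg/mL.
Steady-state trough Cmin,ss = Cmax,ss·f ≈ 6.281 × 0.1748 ≈ 1.098 mcg/mL.
Trough 1.1 mcg/mL vs MEC 1 mcg/mL: adequate.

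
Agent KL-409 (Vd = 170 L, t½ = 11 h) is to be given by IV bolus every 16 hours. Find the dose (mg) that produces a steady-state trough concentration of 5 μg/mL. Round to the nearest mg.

1480 mg

τ/t½ = 16/11 ≈ 1.4545, so f = (1/2)^(16/11) ≈ 0.364870.
Cmin,ss = (D/Vd)·f/(1−f), so D = Cmin,ss·Vd·(1−f)/f.
D = 5 × 170 × (1−f)/f ≈ 5 × 170 × 1.74070 ≈ 1479.60 mg.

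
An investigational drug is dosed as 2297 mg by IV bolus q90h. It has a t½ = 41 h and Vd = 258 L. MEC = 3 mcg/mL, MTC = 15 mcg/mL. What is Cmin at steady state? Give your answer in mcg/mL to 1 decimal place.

Over one 90-h interval, 90/41 ≈ 2.1951 half-lives elapse, leaving f ≈ 0.2184 of each dose.
At steady state, accumulation factor R = 1/(1 − e^(−kτ)) ≈ 1.2794.
Each bolus raises the concentration by D/Vd = 2297/258 ≈ 8.903 mcg/mL.
Cmax,ss = C₀/(1 − f) ≈ 8.903/0.7816 ≈ 11.391 mcg/mL.
Steady-state trough Cmin,ss = Cmax,ss·f ≈ 11.391 × 0.2184 ≈ 2.488 mcg/mL.
Trough 2.5 mcg/mL vs MEC 3 mcg/mL: subtherapeutic.

2.5 mcg/mL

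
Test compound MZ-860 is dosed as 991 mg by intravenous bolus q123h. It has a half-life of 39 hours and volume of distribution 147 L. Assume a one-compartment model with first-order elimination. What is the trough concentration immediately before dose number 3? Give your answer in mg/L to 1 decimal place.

0.8 mg/L

f = (1/2)^(τ/t½) = (1/2)^(123/39) ≈ 0.1124.
C₀ = D/Vd = 991/147 ≈ 6.741 mg/L.
Before the 3rd dose, 2 doses have been given. Superposition: Cmin = C₀·(f + f²).
≈ 6.741 × (0.1124 + 0.0126) ≈ 6.741 × 0.1250 ≈ 0.843 mg/L.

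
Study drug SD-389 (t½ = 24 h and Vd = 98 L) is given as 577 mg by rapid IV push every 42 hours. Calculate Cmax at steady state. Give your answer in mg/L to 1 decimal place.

τ/t½ = 42/24 ≈ 1.75, so fraction remaining f = (1/2)^(42/24) ≈ 0.2973.
Accumulation ratio R = 1/(1 − f) ≈ 1/0.7027 ≈ 1.4231.
Single-dose peak C₀ = D/Vd = 577/98 ≈ 5.888 mg/L.
Steady-state peak Cmax,ss = C₀·R ≈ 5.888 × 1.4231 ≈ 8.379 mg/L.

8.4 mg/L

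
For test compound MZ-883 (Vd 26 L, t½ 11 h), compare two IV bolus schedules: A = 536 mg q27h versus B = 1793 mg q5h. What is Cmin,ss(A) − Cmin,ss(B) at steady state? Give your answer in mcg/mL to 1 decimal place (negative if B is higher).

Regimen A: f = (1/2)^(27/11) ≈ 0.1824; Cmin,ss = (536/26)·f/(1−f) ≈ 4.599 mcg/mL.
Regimen B: f = (1/2)^(5/11) ≈ 0.7297; Cmin,ss = (1793/26)·f/(1−f) ≈ 186.168 mcg/mL.
Difference ≈ 4.599 − 186.168 ≈ -181.569 mcg/mL.

-181.6 mcg/mL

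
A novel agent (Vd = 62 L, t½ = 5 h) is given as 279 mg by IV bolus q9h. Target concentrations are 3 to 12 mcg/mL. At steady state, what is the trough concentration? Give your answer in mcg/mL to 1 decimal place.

1.8 mcg/mL

Over one 9-h interval, 9/5 ≈ 1.8 half-lives elapse, leaving f ≈ 0.2872 of each dose.
Single-dose peak C₀ = D/Vd = 279/62 ≈ 4.500 mcg/mL.
Steady-state trough Cmin,ss = C₀·f/(1−f) ≈ 4.500 × 0.2872/0.7128 ≈ 1.813 mcg/mL.
Trough 1.8 mcg/mL vs MEC 3 mcg/mL: subtherapeutic.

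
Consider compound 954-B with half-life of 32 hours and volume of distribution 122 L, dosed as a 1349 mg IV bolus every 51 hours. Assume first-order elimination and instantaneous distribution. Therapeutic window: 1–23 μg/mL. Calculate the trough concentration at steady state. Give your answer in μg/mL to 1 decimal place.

5.5 μg/mL

Over one 51-h interval, 51/32 ≈ 1.5938 half-lives elapse, leaving f ≈ 0.3313 of each dose.
Single-dose peak C₀ = D/Vd = 1349/122 ≈ 11.057 μg/mL.
Steady-state trough Cmin,ss = C₀·f/(1−f) ≈ 11.057 × 0.3313/0.6687 ≈ 5.478 μg/mL.
Trough 5.5 μg/mL vs MEC 1 μg/mL: adequate.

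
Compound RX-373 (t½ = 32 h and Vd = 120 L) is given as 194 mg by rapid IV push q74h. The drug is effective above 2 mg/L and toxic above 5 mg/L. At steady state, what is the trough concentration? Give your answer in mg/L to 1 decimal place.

0.4 mg/L

k = ln2/t½ = ln2/32 ≈ 0.021661 h⁻¹; fraction remaining f = e^(−kτ) = e^(−0.021661×74) ≈ 0.2013.
Single-dose peak C₀ = D/Vd = 194/120 ≈ 1.617 mg/L.
Steady-state trough Cmin,ss = C₀·f/(1−f) ≈ 1.617 × 0.2013/0.7987 ≈ 0.408 mg/L.
Trough 0.4 mg/L vs MEC 2 mg/L: subtherapeutic.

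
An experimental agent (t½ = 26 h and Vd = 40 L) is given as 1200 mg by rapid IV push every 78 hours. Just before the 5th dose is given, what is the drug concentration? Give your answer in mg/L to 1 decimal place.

4.3 mg/L

f = (1/2)^(τ/t½) = (1/2)^(78/26) ≈ 0.1250.
C₀ = D/Vd = 1200/40 ≈ 30.000 mg/L.
Before the 5th dose, 4 doses have been given. Superposition: Cmin = C₀·(f + f² + … + f^4).
≈ 30.000 × (0.1250 + 0.0156 + 0.0020 + 0.0002) ≈ 30.000 × 0.1428 ≈ 4.284 mg/L.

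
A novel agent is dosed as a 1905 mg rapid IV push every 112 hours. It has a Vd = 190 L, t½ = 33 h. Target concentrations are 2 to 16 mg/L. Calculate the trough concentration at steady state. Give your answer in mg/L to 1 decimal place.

1.1 mg/L

τ/t½ = 112/33 ≈ 3.3939, so fraction remaining f = (1/2)^(112/33) ≈ 0.0951.
Single-dose peak C₀ = D/Vd = 1905/190 ≈ 10.026 mg/L.
Steady-state trough Cmin,ss = C₀·f/(1−f) ≈ 10.026 × 0.0951/0.9049 ≈ 1.054 mg/L.
Trough 1.1 mg/L vs MEC 2 mg/L: subtherapeutic.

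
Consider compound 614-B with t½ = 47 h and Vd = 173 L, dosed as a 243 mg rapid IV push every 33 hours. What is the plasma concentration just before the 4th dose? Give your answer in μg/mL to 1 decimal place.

f = (1/2)^(τ/t½) = (1/2)^(33/47) ≈ 0.6147.
C₀ = D/Vd = 243/173 ≈ 1.405 μg/mL.
Before the 4th dose, 3 doses have been given. Superposition: Cmin = C₀·(f + f² + … + f^3).
≈ 1.405 × (0.6147 + 0.3779 + 0.2323) ≈ 1.405 × 1.2249 ≈ 1.721 μg/mL.

1.7 μg/mL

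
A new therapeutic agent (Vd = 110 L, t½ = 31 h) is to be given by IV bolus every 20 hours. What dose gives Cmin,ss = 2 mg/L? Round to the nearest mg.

124 mg

τ/t½ = 20/31 ≈ 0.64516, so f = (1/2)^(20/31) ≈ 0.639421.
Cmin,ss = (D/Vd)·f/(1−f), so D = Cmin,ss·Vd·(1−f)/f.
D = 2 × 110 × (1−f)/f ≈ 2 × 110 × 0.56391 ≈ 124.06 mg.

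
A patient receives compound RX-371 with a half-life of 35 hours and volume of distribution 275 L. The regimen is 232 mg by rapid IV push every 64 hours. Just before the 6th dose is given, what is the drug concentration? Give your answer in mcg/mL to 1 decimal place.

0.3 mcg/mL

f = (1/2)^(τ/t½) = (1/2)^(64/35) ≈ 0.2815.
C₀ = D/Vd = 232/275 ≈ 0.844 mcg/mL.
Before the 6th dose, 5 doses have been given. Superposition: Cmin = C₀·(f + f² + … + f^5).
≈ 0.844 × (0.2815 + 0.0792 + 0.0223 + 0.0063 + 0.0018) ≈ 0.844 × 0.3911 ≈ 0.330 mcg/mL.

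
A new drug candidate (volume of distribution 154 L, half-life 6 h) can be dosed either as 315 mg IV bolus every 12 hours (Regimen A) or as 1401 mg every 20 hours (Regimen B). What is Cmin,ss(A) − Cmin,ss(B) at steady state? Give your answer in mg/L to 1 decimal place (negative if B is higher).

-0.3 mg/L

Regimen A: f = (1/2)^(12/6) ≈ 0.2500; Cmin,ss = (315/154)·f/(1−f) ≈ 0.682 mg/L.
Regimen B: f = (1/2)^(20/6) ≈ 0.0992; Cmin,ss = (1401/154)·f/(1−f) ≈ 1.002 mg/L.
Difference ≈ 0.682 − 1.002 ≈ -0.320 mg/L.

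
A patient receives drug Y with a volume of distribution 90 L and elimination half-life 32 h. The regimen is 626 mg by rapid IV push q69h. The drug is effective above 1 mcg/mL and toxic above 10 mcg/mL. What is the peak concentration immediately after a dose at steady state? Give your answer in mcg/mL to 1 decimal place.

τ/t½ = 69/32 ≈ 2.1562, so fraction remaining f = (1/2)^(69/32) ≈ 0.2243.
Accumulation ratio R = 1/(1 − f) ≈ 1/0.7757 ≈ 1.2892.
Each bolus raises the concentration by D/Vd = 626/90 ≈ 6.956 mcg/mL.
Steady-state peak Cmax,ss = C₀·R ≈ 6.956 × 1.2892 ≈ 8.968 mcg/mL.
Peak 9.0 mcg/mL vs MTC 10 mcg/mL: below toxic threshold.

9.0 mcg/mL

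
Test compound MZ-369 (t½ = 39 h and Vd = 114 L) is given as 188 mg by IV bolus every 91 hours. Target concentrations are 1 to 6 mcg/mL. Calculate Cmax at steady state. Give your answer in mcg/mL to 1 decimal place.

k = ln2/t½ = ln2/39 ≈ 0.017773 h⁻¹; fraction remaining f = e^(−kτ) = e^(−0.017773×91) ≈ 0.1984.
Accumulation ratio R = 1/(1 − f) ≈ 1/0.8016 ≈ 1.2475.
Single-dose peak C₀ = D/Vd = 188/114 ≈ 1.649 mcg/mL.
Steady-state peak Cmax,ss = C₀·R ≈ 1.649 × 1.2475 ≈ 2.057 mcg/mL.
Peak 2.1 mcg/mL vs MTC 6 mcg/mL: below toxic threshold.

2.1 mcg/mL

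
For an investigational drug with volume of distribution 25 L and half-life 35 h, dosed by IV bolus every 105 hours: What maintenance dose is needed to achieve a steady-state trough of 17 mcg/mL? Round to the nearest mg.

2975 mg

τ/t½ = 105/35 ≈ 3, so f = (1/2)^(105/35) ≈ 0.125000.
Cmin,ss = (D/Vd)·f/(1−f), so D = Cmin,ss·Vd·(1−f)/f.
D = 17 × 25 × (1−f)/f ≈ 17 × 25 × 7.00000 ≈ 2975.00 mg.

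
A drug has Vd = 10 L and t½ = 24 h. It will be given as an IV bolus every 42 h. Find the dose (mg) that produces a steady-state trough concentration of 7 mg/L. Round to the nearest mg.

165 mg

τ/t½ = 42/24 ≈ 1.75, so f = (1/2)^(42/24) ≈ 0.297302.
Cmin,ss = (D/Vd)·f/(1−f), so D = Cmin,ss·Vd·(1−f)/f.
D = 7 × 10 × (1−f)/f ≈ 7 × 10 × 2.36358 ≈ 165.45 mg.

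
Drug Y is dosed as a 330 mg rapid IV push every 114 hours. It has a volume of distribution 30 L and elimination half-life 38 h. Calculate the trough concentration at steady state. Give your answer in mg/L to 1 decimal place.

The dosing interval is 3 half-lives, so f = 2^(−3) = 0.125.
Accumulation ratio R = 1/(1 − f) = 1/0.875 = 8/7.
Single-dose peak C₀ = D/Vd = 330/30 = 11 mg/L.
Steady-state peak Cmax,ss = C₀·R = 11 × 8/7 ≈ 12.571 mg/L.
Steady-state trough Cmin,ss = Cmax,ss·f ≈ 12.571 × 0.125 ≈ 1.571 mg/L.

1.6 mg/L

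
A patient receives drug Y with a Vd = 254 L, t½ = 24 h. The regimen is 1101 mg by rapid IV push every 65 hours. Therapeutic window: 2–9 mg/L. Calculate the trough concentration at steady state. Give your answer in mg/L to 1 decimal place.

Over one 65-h interval, 65/24 ≈ 2.7083 half-lives elapse, leaving f ≈ 0.1530 of each dose.
At steady state, accumulation factor R = 1/(1 − e^(−kτ)) ≈ 1.1806.
Single-dose peak C₀ = D/Vd = 1101/254 ≈ 4.335 mg/L.
Cmax,ss = C₀/(1 − f) ≈ 4.335/0.8470 ≈ 5.118 mg/L.
Steady-state trough Cmin,ss = Cmax,ss·f ≈ 5.118 × 0.1530 ≈ 0.783 mg/L.
Trough 0.8 mg/L vs MEC 2 mg/L: subtherapeutic.

0.8 mg/L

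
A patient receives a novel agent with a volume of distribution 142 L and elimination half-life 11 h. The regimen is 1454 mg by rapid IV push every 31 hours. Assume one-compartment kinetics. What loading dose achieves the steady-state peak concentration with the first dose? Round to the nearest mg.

1694 mg

f = (1/2)^(31/11) ≈ 0.141789; accumulation ratio R = 1/(1−f) ≈ 1.16521.
Loading dose to hit Cmax,ss on first dose: D_load = D_maint·R ≈ 1454 × 1.16521 ≈ 1694.22 mg.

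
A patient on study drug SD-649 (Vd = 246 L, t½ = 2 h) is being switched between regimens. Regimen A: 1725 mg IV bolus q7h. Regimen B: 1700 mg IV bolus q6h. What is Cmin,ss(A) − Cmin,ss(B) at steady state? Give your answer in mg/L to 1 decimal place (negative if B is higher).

-0.3 mg/L

Regimen A: f = (1/2)^(7/2) ≈ 0.0884; Cmin,ss = (1725/246)·f/(1−f) ≈ 0.680 mg/L.
Regimen B: f = (1/2)^(6/2) ≈ 0.1250; Cmin,ss = (1700/246)·f/(1−f) ≈ 0.987 mg/L.
Difference ≈ 0.680 − 0.987 ≈ -0.307 mg/L.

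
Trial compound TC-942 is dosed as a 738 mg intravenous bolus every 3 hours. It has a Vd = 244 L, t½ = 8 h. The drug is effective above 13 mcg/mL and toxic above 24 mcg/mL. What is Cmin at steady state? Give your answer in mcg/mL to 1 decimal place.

k = ln2/t½ = ln2/8 ≈ 0.086643 h⁻¹; fraction remaining f = e^(−kτ) = e^(−0.086643×3) ≈ 0.7711.
At steady state, accumulation factor R = 1/(1 − e^(−kτ)) ≈ 4.3687.
Each bolus raises the concentration by D/Vd = 738/244 ≈ 3.025 mcg/mL.
Steady-state peak Cmax,ss = C₀·R ≈ 3.025 × 4.3687 ≈ 13.215 mcg/mL.
Steady-state trough Cmin,ss = Cmax,ss·f ≈ 13.215 × 0.7711 ≈ 10.190 mcg/mL.
Trough 10.2 mcg/mL vs MEC 13 mcg/mL: subtherapeutic.

10.2 mcg/mL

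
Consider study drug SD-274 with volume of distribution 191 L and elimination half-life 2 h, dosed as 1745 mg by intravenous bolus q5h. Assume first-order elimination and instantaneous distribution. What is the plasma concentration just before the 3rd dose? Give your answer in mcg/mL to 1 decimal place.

f = (1/2)^(τ/t½) = (1/2)^(5/2) ≈ 0.1768.
C₀ = D/Vd = 1745/191 ≈ 9.136 mcg/mL.
Before the 3rd dose, 2 doses have been given. Superposition: Cmin = C₀·(f + f²).
≈ 9.136 × (0.1768 + 0.0313) ≈ 9.136 × 0.2081 ≈ 1.901 mcg/mL.

1.9 mcg/mL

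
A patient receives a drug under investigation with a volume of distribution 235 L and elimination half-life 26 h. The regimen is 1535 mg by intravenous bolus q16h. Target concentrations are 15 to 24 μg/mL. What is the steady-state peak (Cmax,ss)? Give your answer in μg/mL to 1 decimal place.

18.8 μg/mL

k = ln2/t½ = ln2/26 ≈ 0.026660 h⁻¹; fraction remaining f = e^(−kτ) = e^(−0.026660×16) ≈ 0.6528.
At steady state, accumulation factor R = 1/(1 − e^(−kτ)) ≈ 2.8802.
Each bolus raises the concentration by D/Vd = 1535/235 ≈ 6.532 μg/mL.
Steady-state peak Cmax,ss = C₀·R ≈ 6.532 × 2.8802 ≈ 18.813 μg/mL.
Peak 18.8 μg/mL vs MTC 24 μg/mL: below toxic threshold.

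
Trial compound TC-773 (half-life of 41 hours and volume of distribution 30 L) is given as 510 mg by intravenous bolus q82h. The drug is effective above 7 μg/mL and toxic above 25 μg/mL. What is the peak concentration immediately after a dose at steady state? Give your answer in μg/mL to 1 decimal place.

22.7 μg/mL

τ = 82 h = 2 half-lives, so f = (1/2)^2 = 0.25.
At steady state, R = 1/(1 − 0.25) = 4/3.
Single-dose peak C₀ = D/Vd = 510/30 = 17 μg/mL.
Steady-state peak Cmax,ss = C₀·R = 17 × 4/3 ≈ 22.667 μg/mL.
Peak 22.7 μg/mL vs MTC 25 μg/mL: below toxic threshold.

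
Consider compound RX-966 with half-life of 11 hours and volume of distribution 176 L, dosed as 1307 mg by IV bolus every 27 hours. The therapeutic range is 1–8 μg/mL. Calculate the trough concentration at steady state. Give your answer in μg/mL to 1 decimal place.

1.7 μg/mL

Over one 27-h interval, 27/11 ≈ 2.4545 half-lives elapse, leaving f ≈ 0.1824 of each dose.
Each bolus raises the concentration by D/Vd = 1307/176 ≈ 7.426 μg/mL.
Steady-state trough Cmin,ss = C₀·f/(1−f) ≈ 7.426 × 0.1824/0.8176 ≈ 1.657 μg/mL.
Trough 1.7 μg/mL vs MEC 1 μg/mL: adequate.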